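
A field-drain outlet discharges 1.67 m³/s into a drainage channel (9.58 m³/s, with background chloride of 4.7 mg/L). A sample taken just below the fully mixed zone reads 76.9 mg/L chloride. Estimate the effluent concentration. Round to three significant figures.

Mass balance: 9.580·4.700 + 1.670·Cₑ = 11.25·76.90
→ Cₑ = (11.25·76.90 − 9.580·4.700) / 1.670 = 491.1 mg/L.

491 mg/L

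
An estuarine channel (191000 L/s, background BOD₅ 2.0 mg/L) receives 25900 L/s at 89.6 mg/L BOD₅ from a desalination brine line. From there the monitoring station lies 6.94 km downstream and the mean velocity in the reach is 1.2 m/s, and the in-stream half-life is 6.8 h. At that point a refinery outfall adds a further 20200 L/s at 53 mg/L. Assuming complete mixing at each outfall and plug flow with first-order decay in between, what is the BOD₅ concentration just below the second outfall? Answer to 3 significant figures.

Flow-weighted average: C = (191000·2.000 + 25900·89.60) / 216900 = 2703000/216900 = 12.46 mg/L; combined flow 216900 L/s.
Travel time t = 6.94·1000 / 1.2 = 5783 s = 1.606 h.
Half-life 6.8 h → k = ln 2 / 6.8 = 0.1019 h⁻¹ = 2.446 d⁻¹.
Applying C = C₀e^(−kt): 12.46 × 0.8490 = 10.58 mg/L.
Second outfall: C = (216900·10.58 + 20200·53.00)/237100 = 14.19 mg/L.

14.2 mg/L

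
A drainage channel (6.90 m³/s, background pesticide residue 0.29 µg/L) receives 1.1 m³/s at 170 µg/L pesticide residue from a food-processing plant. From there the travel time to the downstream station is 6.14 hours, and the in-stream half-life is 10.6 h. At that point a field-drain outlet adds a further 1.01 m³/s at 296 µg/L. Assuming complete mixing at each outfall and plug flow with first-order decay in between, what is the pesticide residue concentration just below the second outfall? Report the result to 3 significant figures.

After mixing, C = (6.900·0.2900 + 1.100·170.0) / 8.000 = 189.0/8.000 = 23.63 µg/L; combined flow 8.000 m³/s.
Half-life 10.6 h → k = ln 2 / 10.6 = 0.06539 h⁻¹ = 1.569 d⁻¹.
After decay, C = 23.63 × e^(−kt) = 23.63 × 0.6693 = 15.81 µg/L.
At the second outfall, C = (8.000·15.81 + 1.010·296.0) / (8.000 + 1.010) = 47.22 µg/L.

47.2 µg/L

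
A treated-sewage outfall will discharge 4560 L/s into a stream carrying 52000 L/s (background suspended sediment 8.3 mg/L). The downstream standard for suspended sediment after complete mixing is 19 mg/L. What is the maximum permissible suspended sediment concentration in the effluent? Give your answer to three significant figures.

141 mg/L

At the limit, (Qr·Cr + Qe·Cₑ)/(Qr + Qe) = 19:
Cₑ = (56560·19 − 52000·8.300) / 4560 = 141.0 mg/L.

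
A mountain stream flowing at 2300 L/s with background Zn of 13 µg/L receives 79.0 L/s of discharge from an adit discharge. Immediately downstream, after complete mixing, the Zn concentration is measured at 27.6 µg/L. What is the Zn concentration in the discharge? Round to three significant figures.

Mass balance: 2300·13.00 + 79.00·Cₑ = 2379·27.60
→ Cₑ = (2379·27.60 − 2300·13.00) / 79.00 = 452.7 µg/L.

453 µg/L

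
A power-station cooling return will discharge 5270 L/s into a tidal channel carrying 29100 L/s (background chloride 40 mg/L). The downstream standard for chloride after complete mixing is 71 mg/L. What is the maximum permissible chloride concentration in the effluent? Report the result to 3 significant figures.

At the limit, (Qr·Cr + Qe·Cₑ)/(Qr + Qe) = 71:
Cₑ = (34370·71 − 29100·40.00) / 5270 = 242.2 mg/L.

242 mg/L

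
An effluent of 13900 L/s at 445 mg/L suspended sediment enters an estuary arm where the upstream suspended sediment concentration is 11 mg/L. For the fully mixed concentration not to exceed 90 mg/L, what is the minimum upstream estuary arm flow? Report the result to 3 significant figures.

62500 L/s

Set C_mix = 90: (Q·11.00 + 13900·445.0) / (Q + 13900) = 90
→ Q = 13900·(445.0 − 90)/(90 − 11.00) = 62460 L/s.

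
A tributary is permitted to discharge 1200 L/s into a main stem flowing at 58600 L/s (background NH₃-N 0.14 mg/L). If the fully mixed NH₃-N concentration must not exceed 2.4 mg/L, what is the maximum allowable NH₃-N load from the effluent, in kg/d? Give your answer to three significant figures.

11700 kg/d

Mass balance at the limit: 58600·0.1400 + 1200·Cₑ = 59800·2.4 → Cₑ = 112.8 mg/L.
1200 L/s = 1.200 m³/s. Load = 1.200 m³/s × 112.8 g/m³ × 86 400 s/d = 11690 kg/d.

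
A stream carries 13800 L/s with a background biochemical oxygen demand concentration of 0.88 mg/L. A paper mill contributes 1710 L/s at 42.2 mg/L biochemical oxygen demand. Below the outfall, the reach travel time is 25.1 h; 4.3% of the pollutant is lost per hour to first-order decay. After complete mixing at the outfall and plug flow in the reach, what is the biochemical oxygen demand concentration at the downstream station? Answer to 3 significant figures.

Flow-weighted average: C = (13800·0.8800 + 1710·42.20) / 15510 = 84310/15510 = 5.436 mg/L.
4.3%/h lost → k = −ln(1 − 0.043) = 0.04395 h⁻¹.
First-order decay: C = 5.436·exp(−k·t) = 5.436·0.3318 = 1.804 mg/L.

1.80 mg/L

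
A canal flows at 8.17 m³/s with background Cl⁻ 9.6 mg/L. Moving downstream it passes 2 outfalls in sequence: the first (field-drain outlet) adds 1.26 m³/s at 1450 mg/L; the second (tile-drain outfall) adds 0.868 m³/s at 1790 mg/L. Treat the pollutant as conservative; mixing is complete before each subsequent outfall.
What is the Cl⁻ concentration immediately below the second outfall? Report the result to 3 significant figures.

336 mg/L

Outfall 1: combined Q = 9.430 m³/s; C = (8.170·9.600 + 1.260·1450)/9.430 = 202.1 mg/L.
Outfall 2: combined Q = 10.30 m³/s; C = (9.430·202.1 + 0.8680·1790)/10.30 = 335.9 mg/L.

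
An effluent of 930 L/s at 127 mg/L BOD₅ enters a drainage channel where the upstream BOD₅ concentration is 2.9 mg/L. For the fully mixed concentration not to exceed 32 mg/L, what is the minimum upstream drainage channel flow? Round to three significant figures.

3040 L/s

Set C_mix = 32: (Q·2.900 + 930.0·127.0) / (Q + 930.0) = 32
→ Q = 930.0·(127.0 − 32)/(32 − 2.900) = 3036 L/s.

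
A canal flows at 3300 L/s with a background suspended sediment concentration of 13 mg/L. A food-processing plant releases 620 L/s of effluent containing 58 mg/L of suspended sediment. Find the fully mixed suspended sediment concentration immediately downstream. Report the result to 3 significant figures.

20.1 mg/L

After mixing, C = (3300·13.00 + 620.0·58.00) / 3920 = 78860/3920 = 20.12 mg/L.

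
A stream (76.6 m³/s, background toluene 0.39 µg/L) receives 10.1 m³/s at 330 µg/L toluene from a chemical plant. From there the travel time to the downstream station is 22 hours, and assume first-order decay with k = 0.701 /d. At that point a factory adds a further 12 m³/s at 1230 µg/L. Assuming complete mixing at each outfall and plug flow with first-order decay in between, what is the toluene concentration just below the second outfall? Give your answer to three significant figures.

167 µg/L

Flow-weighted average: C = (76.60·0.3900 + 10.10·330.0) / 86.70 = 3363/86.70 = 38.79 µg/L; combined flow 86.70 m³/s.
Applying C = C₀e^(−kt): 38.79 × 0.5259 = 20.40 µg/L.
Second outfall: C = (86.70·20.40 + 12.00·1230)/98.70 = 167.5 µg/L.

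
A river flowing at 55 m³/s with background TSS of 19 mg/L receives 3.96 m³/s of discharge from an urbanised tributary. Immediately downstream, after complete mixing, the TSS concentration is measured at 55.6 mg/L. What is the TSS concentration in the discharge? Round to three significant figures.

564 mg/L

Mass balance: 55.00·19.00 + 3.960·Cₑ = 58.96·55.60
→ Cₑ = (58.96·55.60 − 55.00·19.00) / 3.960 = 563.9 mg/L.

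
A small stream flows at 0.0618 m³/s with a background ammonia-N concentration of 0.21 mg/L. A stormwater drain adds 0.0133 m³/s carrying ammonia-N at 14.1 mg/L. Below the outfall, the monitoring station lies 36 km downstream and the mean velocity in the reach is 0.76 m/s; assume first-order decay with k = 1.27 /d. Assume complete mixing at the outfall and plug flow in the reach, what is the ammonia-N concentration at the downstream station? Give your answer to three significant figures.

Flow-weighted average: C = (0.06180·0.2100 + 0.01330·14.10) / 0.07510 = 0.2005/0.07510 = 2.670 mg/L.
Travel time t = 36·1000 / 0.76 = 47370 s = 13.16 h.
After decay, C = 2.670 × e^(−kt) = 2.670 × 0.4984 = 1.331 mg/L.

1.33 mg/L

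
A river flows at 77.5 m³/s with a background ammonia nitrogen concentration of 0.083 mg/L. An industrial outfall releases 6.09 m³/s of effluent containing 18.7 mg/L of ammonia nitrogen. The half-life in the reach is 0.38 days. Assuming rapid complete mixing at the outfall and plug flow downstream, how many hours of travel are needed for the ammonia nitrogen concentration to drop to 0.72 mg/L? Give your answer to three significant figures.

Mass balance: C = (77.50·0.08300 + 6.090·18.70) / 83.59 = 120.3/83.59 = 1.439 mg/L.
Half-life 0.38 d → k = ln 2 / 0.38 = 1.824 d⁻¹.
1.439·exp(−k·t) = 0.72 → t = ln(1.439/0.72)/k = 32810 s = 9.114 h.

9.11 h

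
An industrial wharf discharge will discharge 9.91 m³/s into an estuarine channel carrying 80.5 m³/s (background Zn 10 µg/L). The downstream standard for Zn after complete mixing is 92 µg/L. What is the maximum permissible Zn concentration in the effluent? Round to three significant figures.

At the limit, (Qr·Cr + Qe·Cₑ)/(Qr + Qe) = 92:
Cₑ = (90.41·92 − 80.50·10.00) / 9.910 = 758.1 µg/L.

758 µg/L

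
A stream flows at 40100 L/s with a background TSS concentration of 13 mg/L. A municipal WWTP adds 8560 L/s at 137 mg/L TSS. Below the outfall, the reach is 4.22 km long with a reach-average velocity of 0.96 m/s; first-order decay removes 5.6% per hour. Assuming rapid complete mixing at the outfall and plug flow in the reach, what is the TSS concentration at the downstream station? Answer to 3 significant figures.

32.4 mg/L

Mixed concentration C = ΣQC/ΣQ = (40100·13.00 + 8560·137.0) / 48660 = 1694000/48660 = 34.81 mg/L.
Travel time t = 4.22·1000 / 0.96 = 4396 s = 1.221 h.
5.6%/h lost → k = −ln(1 − 0.056) = 0.05763 h⁻¹.
First-order decay: C = 34.81·exp(−k·t) = 34.81·0.9320 = 32.45 mg/L.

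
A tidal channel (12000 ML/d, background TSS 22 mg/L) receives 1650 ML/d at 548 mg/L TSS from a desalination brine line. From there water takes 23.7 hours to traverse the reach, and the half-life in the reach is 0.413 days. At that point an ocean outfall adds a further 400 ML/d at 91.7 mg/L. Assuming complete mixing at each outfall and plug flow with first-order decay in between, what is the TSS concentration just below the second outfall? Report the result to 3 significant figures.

18.5 mg/L

After mixing, C = (12000·22.00 + 1650·548.0) / 13650 = 1168000/13650 = 85.58 mg/L; combined flow 13650 ML/d.
Half-life 0.413 d → k = ln 2 / 0.413 = 1.678 d⁻¹.
Applying C = C₀e^(−kt): 85.58 × 0.1906 = 16.32 mg/L.
At the second outfall, C = (13650·16.32 + 400.0·91.70) / (13650 + 400.0) = 18.46 mg/L.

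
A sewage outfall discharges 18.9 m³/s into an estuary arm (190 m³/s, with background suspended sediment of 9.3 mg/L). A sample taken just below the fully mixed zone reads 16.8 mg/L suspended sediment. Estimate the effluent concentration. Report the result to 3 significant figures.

Mass balance: 190.0·9.300 + 18.90·Cₑ = 208.9·16.80
→ Cₑ = (208.9·16.80 − 190.0·9.300) / 18.90 = 92.20 mg/L.

92.2 mg/L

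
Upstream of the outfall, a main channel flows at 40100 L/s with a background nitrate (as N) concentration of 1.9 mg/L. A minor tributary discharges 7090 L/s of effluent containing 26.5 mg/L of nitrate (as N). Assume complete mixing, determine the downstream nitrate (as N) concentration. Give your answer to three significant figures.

5.60 mg/L

Mixed concentration C = ΣQC/ΣQ = (40100·1.900 + 7090·26.50) / 47190 = 264100/47190 = 5.596 mg/L.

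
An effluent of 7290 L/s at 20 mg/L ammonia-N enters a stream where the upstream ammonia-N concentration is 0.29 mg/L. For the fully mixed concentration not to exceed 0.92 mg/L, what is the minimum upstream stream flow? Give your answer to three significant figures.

Set C_mix = 0.92: (Q·0.2900 + 7290·20.00) / (Q + 7290) = 0.92
→ Q = 7290·(20.00 − 0.92)/(0.92 − 0.2900) = 220800 L/s.

221000 L/s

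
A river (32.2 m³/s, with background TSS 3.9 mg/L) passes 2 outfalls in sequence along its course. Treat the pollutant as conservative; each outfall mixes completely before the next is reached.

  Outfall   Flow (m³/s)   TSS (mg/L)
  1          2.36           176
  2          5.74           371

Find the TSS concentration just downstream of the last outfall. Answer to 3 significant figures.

Below outfall 1: Q → 34.56 m³/s, C = (32.20·3.900 + 2.360·176.0)/34.56 = 15.65 mg/L.
Below outfall 2: Q → 40.30 m³/s, C = (34.56·15.65 + 5.740·371.0)/40.30 = 66.27 mg/L.

66.3 mg/L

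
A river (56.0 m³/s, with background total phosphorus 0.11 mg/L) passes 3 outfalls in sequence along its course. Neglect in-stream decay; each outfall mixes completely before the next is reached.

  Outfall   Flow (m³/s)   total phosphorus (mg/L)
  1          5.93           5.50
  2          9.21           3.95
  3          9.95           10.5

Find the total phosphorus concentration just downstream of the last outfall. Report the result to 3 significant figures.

Outfall 1: combined Q = 61.93 m³/s; C = (56.00·0.1100 + 5.930·5.500)/61.93 = 0.6261 mg/L.
Outfall 2: combined Q = 71.14 m³/s; C = (61.93·0.6261 + 9.210·3.950)/71.14 = 1.056 mg/L.
Outfall 3: combined Q = 81.09 m³/s; C = (71.14·1.056 + 9.950·10.50)/81.09 = 2.215 mg/L.

2.22 mg/L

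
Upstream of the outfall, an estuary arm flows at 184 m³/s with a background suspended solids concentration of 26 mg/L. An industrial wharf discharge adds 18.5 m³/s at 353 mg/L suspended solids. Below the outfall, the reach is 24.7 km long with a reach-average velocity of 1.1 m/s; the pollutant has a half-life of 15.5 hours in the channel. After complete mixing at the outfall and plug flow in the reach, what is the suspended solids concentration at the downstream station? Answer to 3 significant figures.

Mixed concentration C = ΣQC/ΣQ = (184.0·26.00 + 18.50·353.0) / 202.5 = 11310/202.5 = 55.87 mg/L.
Travel time t = 24.7·1000 / 1.1 = 22450 s = 6.237 h.
Half-life 15.5 h → k = ln 2 / 15.5 = 0.04472 h⁻¹ = 1.073 d⁻¹.
Decay over the reach: 55.87·exp(−kt) = 55.87·0.7566 = 42.27 mg/L.

42.3 mg/L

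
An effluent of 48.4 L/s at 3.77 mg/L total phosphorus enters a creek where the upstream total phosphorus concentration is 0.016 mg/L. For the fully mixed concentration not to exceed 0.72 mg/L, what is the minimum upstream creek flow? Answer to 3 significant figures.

Set C_mix = 0.72: (Q·0.01600 + 48.40·3.770) / (Q + 48.40) = 0.72
→ Q = 48.40·(3.770 − 0.72)/(0.72 − 0.01600) = 209.7 L/s.

210 L/s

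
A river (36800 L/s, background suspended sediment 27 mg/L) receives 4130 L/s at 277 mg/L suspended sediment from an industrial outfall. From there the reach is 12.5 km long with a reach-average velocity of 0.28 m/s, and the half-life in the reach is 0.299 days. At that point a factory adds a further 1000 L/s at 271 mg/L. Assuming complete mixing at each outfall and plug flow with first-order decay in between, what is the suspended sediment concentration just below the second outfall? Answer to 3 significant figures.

Flow-weighted average: C = (36800·27.00 + 4130·277.0) / 40930 = 2138000/40930 = 52.23 mg/L; combined flow 40930 L/s.
Travel time t = 12.5·1000 / 0.28 = 44640 s = 12.40 h.
Half-life 0.299 d → k = ln 2 / 0.299 = 2.318 d⁻¹.
Decay over the reach: 52.23·exp(−kt) = 52.23·0.3019 = 15.76 mg/L.
Second outfall: C = (40930·15.76 + 1000·271.0)/41930 = 21.85 mg/L.

21.9 mg/L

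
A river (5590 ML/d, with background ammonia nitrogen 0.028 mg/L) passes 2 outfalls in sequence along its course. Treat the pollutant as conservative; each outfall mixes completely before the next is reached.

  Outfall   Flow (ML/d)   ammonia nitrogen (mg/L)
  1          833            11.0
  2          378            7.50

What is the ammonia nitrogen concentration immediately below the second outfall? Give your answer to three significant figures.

1.79 mg/L

After outfall 1: Q = 5590 + 833.0 = 6423 ML/d; C = (5590·0.02800 + 833.0·11.00)/6423 = 1.451 mg/L.
After outfall 2: Q = 6423 + 378.0 = 6801 ML/d; C = (6423·1.451 + 378.0·7.500)/6801 = 1.787 mg/L.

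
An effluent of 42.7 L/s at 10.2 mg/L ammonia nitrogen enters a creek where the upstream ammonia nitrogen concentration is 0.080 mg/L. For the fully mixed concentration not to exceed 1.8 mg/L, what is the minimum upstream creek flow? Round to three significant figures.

Set C_mix = 1.8: (Q·0.08000 + 42.70·10.20) / (Q + 42.70) = 1.8
→ Q = 42.70·(10.20 − 1.8)/(1.8 − 0.08000) = 208.5 L/s.

209 L/s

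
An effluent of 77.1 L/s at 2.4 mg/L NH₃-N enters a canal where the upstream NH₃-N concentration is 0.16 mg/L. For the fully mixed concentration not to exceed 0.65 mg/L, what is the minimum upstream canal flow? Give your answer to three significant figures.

Set C_mix = 0.65: (Q·0.1600 + 77.10·2.400) / (Q + 77.10) = 0.65
→ Q = 77.10·(2.400 − 0.65)/(0.65 − 0.1600) = 275.4 L/s.

275 L/s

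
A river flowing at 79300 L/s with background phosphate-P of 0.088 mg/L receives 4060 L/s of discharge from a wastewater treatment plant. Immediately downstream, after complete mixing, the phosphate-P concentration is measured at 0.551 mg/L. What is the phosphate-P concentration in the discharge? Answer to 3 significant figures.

Mass balance: 79300·0.08800 + 4060·Cₑ = 83360·0.5510
→ Cₑ = (83360·0.5510 − 79300·0.08800) / 4060 = 9.594 mg/L.

9.59 mg/L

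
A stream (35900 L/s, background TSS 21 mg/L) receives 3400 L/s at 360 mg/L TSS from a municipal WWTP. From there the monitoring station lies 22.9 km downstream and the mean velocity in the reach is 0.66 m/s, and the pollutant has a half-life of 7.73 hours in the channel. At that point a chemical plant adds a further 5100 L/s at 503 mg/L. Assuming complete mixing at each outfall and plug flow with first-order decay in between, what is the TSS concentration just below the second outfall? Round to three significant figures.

76.5 mg/L

Flow-weighted average: C = (35900·21.00 + 3400·360.0) / 39300 = 1978000/39300 = 50.33 mg/L; combined flow 39300 L/s.
Travel time t = 22.9·1000 / 0.66 = 34700 s = 9.638 h.
Half-life 7.73 h → k = ln 2 / 7.73 = 0.08967 h⁻¹ = 2.152 d⁻¹.
Decay over the reach: 50.33·exp(−kt) = 50.33·0.4214 = 21.21 mg/L.
At the second outfall, C = (39300·21.21 + 5100·503.0) / (39300 + 5100) = 76.55 mg/L.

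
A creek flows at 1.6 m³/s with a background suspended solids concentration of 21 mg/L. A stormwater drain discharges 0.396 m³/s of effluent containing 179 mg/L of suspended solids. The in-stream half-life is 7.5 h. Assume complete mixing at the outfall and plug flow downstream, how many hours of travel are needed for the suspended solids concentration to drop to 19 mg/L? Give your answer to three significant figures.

11.0 h

Conservation of mass: C = (1.600·21.00 + 0.3960·179.0) / 1.996 = 104.5/1.996 = 52.35 mg/L.
Half-life 7.5 h → k = ln 2 / 7.5 = 0.09242 h⁻¹ = 2.218 d⁻¹.
52.35·exp(−k·t) = 19 → t = ln(52.35/19)/k = 39480 s = 10.97 h.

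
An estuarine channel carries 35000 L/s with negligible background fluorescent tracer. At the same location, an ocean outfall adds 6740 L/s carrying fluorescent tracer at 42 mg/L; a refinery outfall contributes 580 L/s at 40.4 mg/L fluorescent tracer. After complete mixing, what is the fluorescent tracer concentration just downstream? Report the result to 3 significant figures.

Mass balance: C = (35000·0 + 6740·42.00 + 580.0·40.40) / 42320 = 306500/42320 = 7.243 mg/L.

7.24 mg/L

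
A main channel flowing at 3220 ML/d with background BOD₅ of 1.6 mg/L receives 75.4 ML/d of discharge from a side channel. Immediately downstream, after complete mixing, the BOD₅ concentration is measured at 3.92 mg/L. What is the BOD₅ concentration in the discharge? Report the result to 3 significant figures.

Mass balance: 3220·1.600 + 75.40·Cₑ = 3295·3.920
→ Cₑ = (3295·3.920 − 3220·1.600) / 75.40 = 103.0 mg/L.

103 mg/L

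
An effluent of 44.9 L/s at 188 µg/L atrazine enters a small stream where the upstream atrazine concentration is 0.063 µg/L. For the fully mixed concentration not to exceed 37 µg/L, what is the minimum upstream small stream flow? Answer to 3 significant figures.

Set C_mix = 37: (Q·0.06300 + 44.90·188.0) / (Q + 44.90) = 37
→ Q = 44.90·(188.0 − 37)/(37 − 0.06300) = 183.6 L/s.

184 L/s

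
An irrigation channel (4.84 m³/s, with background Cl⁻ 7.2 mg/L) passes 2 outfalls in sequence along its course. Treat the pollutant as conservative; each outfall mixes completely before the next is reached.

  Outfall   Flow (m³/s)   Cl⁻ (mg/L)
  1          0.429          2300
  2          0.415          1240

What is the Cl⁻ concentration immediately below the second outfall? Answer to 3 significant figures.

Outfall 1: combined Q = 5.269 m³/s; C = (4.840·7.200 + 0.4290·2300)/5.269 = 193.9 mg/L.
Outfall 2: combined Q = 5.684 m³/s; C = (5.269·193.9 + 0.4150·1240)/5.684 = 270.3 mg/L.

270 mg/L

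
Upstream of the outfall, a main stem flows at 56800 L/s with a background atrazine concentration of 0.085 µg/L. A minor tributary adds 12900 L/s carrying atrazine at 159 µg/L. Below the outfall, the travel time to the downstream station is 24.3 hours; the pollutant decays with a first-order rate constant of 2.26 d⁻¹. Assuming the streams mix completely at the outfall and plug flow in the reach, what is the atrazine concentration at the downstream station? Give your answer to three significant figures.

2.99 µg/L

Flow-weighted average: C = (56800·0.08500 + 12900·159.0) / 69700 = 2056000/69700 = 29.50 µg/L.
Applying C = C₀e^(−kt): 29.50 × 0.1014 = 2.992 µg/L.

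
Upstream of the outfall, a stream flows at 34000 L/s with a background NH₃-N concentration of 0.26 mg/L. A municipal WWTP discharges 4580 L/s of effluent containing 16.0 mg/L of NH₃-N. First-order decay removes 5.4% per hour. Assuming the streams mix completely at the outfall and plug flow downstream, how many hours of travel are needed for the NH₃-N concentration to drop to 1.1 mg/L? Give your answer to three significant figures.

Mixed concentration C = ΣQC/ΣQ = (34000·0.2600 + 4580·16.00) / 38580 = 82120/38580 = 2.129 mg/L.
5.4%/h lost → k = −ln(1 − 0.054) = 0.05551 h⁻¹.
2.129·exp(−k·t) = 1.1 → t = ln(2.129/1.1)/k = 42810 s = 11.89 h.

11.9 h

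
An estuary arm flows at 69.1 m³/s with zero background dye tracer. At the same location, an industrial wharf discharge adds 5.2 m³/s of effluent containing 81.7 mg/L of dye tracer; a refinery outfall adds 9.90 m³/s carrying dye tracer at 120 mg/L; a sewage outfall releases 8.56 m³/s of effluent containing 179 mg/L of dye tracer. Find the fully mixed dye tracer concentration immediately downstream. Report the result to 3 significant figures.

33.9 mg/L

Conservation of mass: C = (69.10·0 + 5.200·81.70 + 9.900·120.0 + 8.560·179.0) / 92.76 = 3145/92.76 = 33.91 mg/L.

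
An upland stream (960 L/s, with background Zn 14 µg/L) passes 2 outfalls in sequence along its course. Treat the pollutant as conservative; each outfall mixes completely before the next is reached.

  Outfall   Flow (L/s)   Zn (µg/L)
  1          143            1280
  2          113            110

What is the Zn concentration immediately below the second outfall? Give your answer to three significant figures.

172 µg/L

After outfall 1: Q = 960.0 + 143.0 = 1103 L/s; C = (960.0·14.00 + 143.0·1280)/1103 = 178.1 µg/L.
After outfall 2: Q = 1103 + 113.0 = 1216 L/s; C = (1103·178.1 + 113.0·110.0)/1216 = 171.8 µg/L.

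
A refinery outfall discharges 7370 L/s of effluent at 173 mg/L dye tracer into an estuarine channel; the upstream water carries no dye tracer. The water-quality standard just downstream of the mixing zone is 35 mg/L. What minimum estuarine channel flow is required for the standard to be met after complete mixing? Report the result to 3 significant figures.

29100 L/s

Set C_mix = 35: (Q·0 + 7370·173.0) / (Q + 7370) = 35
→ Q = 7370·(173.0 − 35)/(35 − 0) = 29060 L/s.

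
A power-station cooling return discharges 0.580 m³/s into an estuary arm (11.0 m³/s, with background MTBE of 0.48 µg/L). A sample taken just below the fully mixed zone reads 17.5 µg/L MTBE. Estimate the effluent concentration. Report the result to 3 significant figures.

Mass balance: 11.00·0.4800 + 0.5800·Cₑ = 11.58·17.50
→ Cₑ = (11.58·17.50 − 11.00·0.4800) / 0.5800 = 340.3 µg/L.

340 µg/L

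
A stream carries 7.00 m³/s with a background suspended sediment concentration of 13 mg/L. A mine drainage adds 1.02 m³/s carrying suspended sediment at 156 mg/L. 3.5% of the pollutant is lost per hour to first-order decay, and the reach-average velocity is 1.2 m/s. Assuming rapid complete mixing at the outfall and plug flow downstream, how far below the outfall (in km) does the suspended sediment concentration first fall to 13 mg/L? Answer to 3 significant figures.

Conservation of mass: C = (7.000·13.00 + 1.020·156.0) / 8.020 = 250.1/8.020 = 31.19 mg/L.
3.5%/h lost → k = −ln(1 − 0.035) = 0.03563 h⁻¹.
Set 31.19·exp(−k·t) = 13 → t = ln(31.19/13)/k = 88420 s = 24.56 h.
Distance = v·t = 1.2·88420 = 106100 m = 106.1 km.

106 km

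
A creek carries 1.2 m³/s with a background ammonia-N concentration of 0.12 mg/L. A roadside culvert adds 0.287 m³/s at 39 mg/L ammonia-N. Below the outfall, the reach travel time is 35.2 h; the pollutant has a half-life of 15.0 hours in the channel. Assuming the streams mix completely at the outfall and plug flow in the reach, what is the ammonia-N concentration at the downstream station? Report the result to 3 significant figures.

1.50 mg/L

After mixing, C = (1.200·0.1200 + 0.2870·39.00) / 1.487 = 11.34/1.487 = 7.624 mg/L.
Half-life 15.0 h → k = ln 2 / 15.0 = 0.04621 h⁻¹ = 1.109 d⁻¹.
After decay, C = 7.624 × e^(−kt) = 7.624 × 0.1966 = 1.499 mg/L.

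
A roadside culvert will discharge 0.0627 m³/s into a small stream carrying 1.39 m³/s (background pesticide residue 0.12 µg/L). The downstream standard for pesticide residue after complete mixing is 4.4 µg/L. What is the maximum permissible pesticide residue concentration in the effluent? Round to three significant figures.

At the limit, (Qr·Cr + Qe·Cₑ)/(Qr + Qe) = 4.4:
Cₑ = (1.453·4.4 − 1.390·0.1200) / 0.06270 = 99.28 µg/L.

99.3 µg/L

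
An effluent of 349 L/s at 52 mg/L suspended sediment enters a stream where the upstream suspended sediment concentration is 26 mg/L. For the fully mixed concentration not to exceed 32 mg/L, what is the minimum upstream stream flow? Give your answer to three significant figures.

1160 L/s

Set C_mix = 32: (Q·26.00 + 349.0·52.00) / (Q + 349.0) = 32
→ Q = 349.0·(52.00 − 32)/(32 − 26.00) = 1163 L/s.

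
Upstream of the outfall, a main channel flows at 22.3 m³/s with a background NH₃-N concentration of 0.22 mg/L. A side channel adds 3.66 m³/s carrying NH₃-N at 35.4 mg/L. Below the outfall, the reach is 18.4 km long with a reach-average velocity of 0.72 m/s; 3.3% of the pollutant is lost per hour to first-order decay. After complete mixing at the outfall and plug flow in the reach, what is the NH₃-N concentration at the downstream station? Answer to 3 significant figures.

Mass balance: C = (22.30·0.2200 + 3.660·35.40) / 25.96 = 134.5/25.96 = 5.180 mg/L.
Travel time t = 18.4·1000 / 0.72 = 25560 s = 7.099 h.
3.3%/h lost → k = −ln(1 − 0.033) = 0.03356 h⁻¹.
Decay over the reach: 5.180·exp(−kt) = 5.180·0.7880 = 4.082 mg/L.

4.08 mg/L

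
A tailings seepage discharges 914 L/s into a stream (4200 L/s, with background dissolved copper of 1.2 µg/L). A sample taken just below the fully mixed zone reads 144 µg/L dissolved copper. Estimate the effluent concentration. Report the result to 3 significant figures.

Mass balance: 4200·1.200 + 914.0·Cₑ = 5114·144.0
→ Cₑ = (5114·144.0 − 4200·1.200) / 914.0 = 800.2 µg/L.

800 µg/L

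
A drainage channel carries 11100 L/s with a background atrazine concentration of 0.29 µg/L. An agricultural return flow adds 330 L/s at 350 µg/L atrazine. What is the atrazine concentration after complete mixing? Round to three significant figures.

10.4 µg/L

Mixed concentration C = ΣQC/ΣQ = (11100·0.2900 + 330.0·350.0) / 11430 = 118700/11430 = 10.39 µg/L.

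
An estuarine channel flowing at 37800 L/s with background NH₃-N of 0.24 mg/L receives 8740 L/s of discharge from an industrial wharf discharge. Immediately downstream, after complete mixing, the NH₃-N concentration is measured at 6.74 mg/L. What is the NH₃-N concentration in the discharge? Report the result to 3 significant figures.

Mass balance: 37800·0.2400 + 8740·Cₑ = 46540·6.740
→ Cₑ = (46540·6.740 − 37800·0.2400) / 8740 = 34.85 mg/L.

34.9 mg/L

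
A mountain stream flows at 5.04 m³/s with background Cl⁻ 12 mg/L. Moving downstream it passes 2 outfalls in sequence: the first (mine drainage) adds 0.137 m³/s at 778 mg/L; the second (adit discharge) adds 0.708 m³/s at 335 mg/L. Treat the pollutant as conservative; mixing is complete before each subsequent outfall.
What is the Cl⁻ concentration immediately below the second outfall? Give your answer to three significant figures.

68.7 mg/L

Outfall 1: combined Q = 5.177 m³/s; C = (5.040·12.00 + 0.1370·778.0)/5.177 = 32.27 mg/L.
Outfall 2: combined Q = 5.885 m³/s; C = (5.177·32.27 + 0.7080·335.0)/5.885 = 68.69 mg/L.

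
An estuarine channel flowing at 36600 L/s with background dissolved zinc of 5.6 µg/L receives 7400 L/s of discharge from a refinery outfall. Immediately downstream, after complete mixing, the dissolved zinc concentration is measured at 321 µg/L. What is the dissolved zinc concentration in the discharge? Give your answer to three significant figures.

Mass balance: 36600·5.600 + 7400·Cₑ = 44000·321.0
→ Cₑ = (44000·321.0 − 36600·5.600) / 7400 = 1881 µg/L.

1880 µg/L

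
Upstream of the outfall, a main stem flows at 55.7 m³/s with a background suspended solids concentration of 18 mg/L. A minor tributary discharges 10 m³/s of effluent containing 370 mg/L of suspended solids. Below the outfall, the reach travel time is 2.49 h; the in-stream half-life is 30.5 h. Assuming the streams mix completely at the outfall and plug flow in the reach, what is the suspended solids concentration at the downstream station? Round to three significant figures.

67.6 mg/L

Flow-weighted average: C = (55.70·18.00 + 10.00·370.0) / 65.70 = 4703/65.70 = 71.58 mg/L.
Half-life 30.5 h → k = ln 2 / 30.5 = 0.02273 h⁻¹ = 0.5454 d⁻¹.
Decay over the reach: 71.58·exp(−kt) = 71.58·0.9450 = 67.64 mg/L.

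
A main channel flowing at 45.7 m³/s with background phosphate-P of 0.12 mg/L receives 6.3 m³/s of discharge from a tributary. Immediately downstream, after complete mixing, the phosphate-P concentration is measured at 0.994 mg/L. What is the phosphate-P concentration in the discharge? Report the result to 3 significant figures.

Mass balance: 45.70·0.1200 + 6.300·Cₑ = 52.00·0.9940
→ Cₑ = (52.00·0.9940 − 45.70·0.1200) / 6.300 = 7.334 mg/L.

7.33 mg/L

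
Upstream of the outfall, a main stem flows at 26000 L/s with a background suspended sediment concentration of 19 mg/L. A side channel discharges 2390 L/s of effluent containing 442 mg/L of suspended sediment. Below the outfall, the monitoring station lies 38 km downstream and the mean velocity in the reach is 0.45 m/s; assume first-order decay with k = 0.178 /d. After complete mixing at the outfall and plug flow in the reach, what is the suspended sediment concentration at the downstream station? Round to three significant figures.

Flow-weighted average: C = (26000·19.00 + 2390·442.0) / 28390 = 1550000/28390 = 54.61 mg/L.
Travel time t = 38·1000 / 0.45 = 84440 s = 23.46 h.
Applying C = C₀e^(−kt): 54.61 × 0.8403 = 45.89 mg/L.

45.9 mg/L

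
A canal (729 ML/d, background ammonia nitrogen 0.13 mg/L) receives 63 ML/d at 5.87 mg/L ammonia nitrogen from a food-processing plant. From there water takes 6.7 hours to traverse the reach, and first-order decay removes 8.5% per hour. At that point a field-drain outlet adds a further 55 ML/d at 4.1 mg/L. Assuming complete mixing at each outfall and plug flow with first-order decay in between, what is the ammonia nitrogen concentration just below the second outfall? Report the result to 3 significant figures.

After mixing, C = (729.0·0.1300 + 63.00·5.870) / 792.0 = 464.6/792.0 = 0.5866 mg/L; combined flow 792.0 ML/d.
8.5%/h lost → k = −ln(1 − 0.085) = 0.08883 h⁻¹.
Applying C = C₀e^(−kt): 0.5866 × 0.5515 = 0.3235 mg/L.
At the second outfall, C = (792.0·0.3235 + 55.00·4.100) / (792.0 + 55.00) = 0.5687 mg/L.

0.569 mg/L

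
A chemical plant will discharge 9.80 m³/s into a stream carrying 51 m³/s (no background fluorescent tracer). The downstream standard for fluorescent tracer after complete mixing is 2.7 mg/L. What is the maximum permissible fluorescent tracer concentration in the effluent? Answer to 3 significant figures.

16.8 mg/L

At the limit, (Qr·Cr + Qe·Cₑ)/(Qr + Qe) = 2.7:
Cₑ = (60.80·2.7 − 51.00·0) / 9.800 = 16.75 mg/L.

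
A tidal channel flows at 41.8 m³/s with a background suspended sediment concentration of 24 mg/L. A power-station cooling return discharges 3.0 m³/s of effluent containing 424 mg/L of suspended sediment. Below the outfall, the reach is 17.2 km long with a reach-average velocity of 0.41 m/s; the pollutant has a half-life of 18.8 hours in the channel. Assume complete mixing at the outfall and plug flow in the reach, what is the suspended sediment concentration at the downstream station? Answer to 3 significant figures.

Mixed concentration C = ΣQC/ΣQ = (41.80·24.00 + 3.000·424.0) / 44.80 = 2275/44.80 = 50.79 mg/L.
Travel time t = 17.2·1000 / 0.41 = 41950 s = 11.65 h.
Half-life 18.8 h → k = ln 2 / 18.8 = 0.03687 h⁻¹ = 0.8849 d⁻¹.
First-order decay: C = 50.79·exp(−k·t) = 50.79·0.6507 = 33.05 mg/L.

33.0 mg/L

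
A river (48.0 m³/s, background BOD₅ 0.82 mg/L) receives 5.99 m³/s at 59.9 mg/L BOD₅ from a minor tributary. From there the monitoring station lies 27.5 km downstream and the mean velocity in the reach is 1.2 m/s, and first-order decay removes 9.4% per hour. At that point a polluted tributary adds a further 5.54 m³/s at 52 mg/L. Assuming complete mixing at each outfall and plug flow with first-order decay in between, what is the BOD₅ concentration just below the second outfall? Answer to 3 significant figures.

8.41 mg/L

Flow-weighted average: C = (48.00·0.8200 + 5.990·59.90) / 53.99 = 398.2/53.99 = 7.375 mg/L; combined flow 53.99 m³/s.
Travel time t = 27.5·1000 / 1.2 = 22920 s = 6.366 h.
9.4%/h lost → k = −ln(1 − 0.094) = 0.09872 h⁻¹.
Decay over the reach: 7.375·exp(−kt) = 7.375·0.5334 = 3.934 mg/L.
Second outfall: C = (53.99·3.934 + 5.540·52.00)/59.53 = 8.407 mg/L.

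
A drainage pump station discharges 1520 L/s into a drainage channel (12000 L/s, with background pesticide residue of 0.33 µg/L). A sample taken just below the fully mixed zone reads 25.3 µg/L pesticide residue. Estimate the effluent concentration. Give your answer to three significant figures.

222 µg/L

Mass balance: 12000·0.3300 + 1520·Cₑ = 13520·25.30
→ Cₑ = (13520·25.30 − 12000·0.3300) / 1520 = 222.4 µg/L.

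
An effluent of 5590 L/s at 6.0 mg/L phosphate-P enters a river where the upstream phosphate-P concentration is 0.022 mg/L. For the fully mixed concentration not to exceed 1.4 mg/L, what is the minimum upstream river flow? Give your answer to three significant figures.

Set C_mix = 1.4: (Q·0.02200 + 5590·6.000) / (Q + 5590) = 1.4
→ Q = 5590·(6.000 − 1.4)/(1.4 − 0.02200) = 18660 L/s.

18700 L/s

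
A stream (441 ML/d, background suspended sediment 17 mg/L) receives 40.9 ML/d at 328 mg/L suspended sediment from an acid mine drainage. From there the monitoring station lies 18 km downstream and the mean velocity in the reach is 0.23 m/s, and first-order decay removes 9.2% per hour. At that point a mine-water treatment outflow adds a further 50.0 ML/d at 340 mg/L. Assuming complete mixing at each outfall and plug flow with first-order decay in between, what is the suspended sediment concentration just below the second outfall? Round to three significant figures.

36.8 mg/L

Mass balance: C = (441.0·17.00 + 40.90·328.0) / 481.9 = 20910/481.9 = 43.40 mg/L; combined flow 481.9 ML/d.
Travel time t = 18·1000 / 0.23 = 78260 s = 21.74 h.
9.2%/h lost → k = −ln(1 − 0.092) = 0.09651 h⁻¹.
First-order decay: C = 43.40·exp(−k·t) = 43.40·0.1227 = 5.324 mg/L.
At the second outfall, C = (481.9·5.324 + 50.00·340.0) / (481.9 + 50.00) = 36.78 mg/L.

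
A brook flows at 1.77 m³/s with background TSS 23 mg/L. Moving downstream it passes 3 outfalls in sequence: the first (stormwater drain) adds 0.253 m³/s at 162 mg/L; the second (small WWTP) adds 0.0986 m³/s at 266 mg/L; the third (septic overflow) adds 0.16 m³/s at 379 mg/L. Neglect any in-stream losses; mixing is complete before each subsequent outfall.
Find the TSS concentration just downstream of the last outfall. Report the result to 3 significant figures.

Below outfall 1: Q → 2.023 m³/s, C = (1.770·23.00 + 0.2530·162.0)/2.023 = 40.38 mg/L.
Below outfall 2: Q → 2.122 m³/s, C = (2.023·40.38 + 0.09860·266.0)/2.122 = 50.87 mg/L.
Below outfall 3: Q → 2.282 m³/s, C = (2.122·50.87 + 0.1600·379.0)/2.282 = 73.88 mg/L.

73.9 mg/L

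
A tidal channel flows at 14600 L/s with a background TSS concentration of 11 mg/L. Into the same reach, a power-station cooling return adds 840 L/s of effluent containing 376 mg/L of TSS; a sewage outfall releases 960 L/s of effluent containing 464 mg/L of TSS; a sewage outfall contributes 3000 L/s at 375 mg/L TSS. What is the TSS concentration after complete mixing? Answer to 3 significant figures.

106 mg/L

Conservation of mass: C = (14600·11.00 + 840.0·376.0 + 960.0·464.0 + 3000·375.0) / 19400 = 2047000/19400 = 105.5 mg/L.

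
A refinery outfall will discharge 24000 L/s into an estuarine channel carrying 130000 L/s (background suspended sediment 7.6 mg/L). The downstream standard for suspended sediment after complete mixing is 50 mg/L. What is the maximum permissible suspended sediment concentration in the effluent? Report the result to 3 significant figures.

At the limit, (Qr·Cr + Qe·Cₑ)/(Qr + Qe) = 50:
Cₑ = (154000·50 − 130000·7.600) / 24000 = 279.7 mg/L.

280 mg/L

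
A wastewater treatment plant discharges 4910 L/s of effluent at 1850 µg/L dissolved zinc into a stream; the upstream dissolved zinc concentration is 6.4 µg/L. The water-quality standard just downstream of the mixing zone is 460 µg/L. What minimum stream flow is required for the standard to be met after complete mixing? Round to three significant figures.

Set C_mix = 460: (Q·6.400 + 4910·1850) / (Q + 4910) = 460
→ Q = 4910·(1850 − 460)/(460 − 6.400) = 15050 L/s.

15000 L/s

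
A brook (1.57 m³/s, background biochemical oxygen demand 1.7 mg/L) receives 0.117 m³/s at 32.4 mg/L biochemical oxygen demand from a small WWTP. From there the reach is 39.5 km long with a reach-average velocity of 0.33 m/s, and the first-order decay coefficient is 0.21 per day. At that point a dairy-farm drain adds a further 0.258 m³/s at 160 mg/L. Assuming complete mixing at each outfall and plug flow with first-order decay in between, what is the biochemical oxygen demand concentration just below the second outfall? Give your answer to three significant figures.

After mixing, C = (1.570·1.700 + 0.1170·32.40) / 1.687 = 6.460/1.687 = 3.829 mg/L; combined flow 1.687 m³/s.
Travel time t = 39.5·1000 / 0.33 = 119700 s = 33.25 h.
First-order decay: C = 3.829·exp(−k·t) = 3.829·0.7476 = 2.863 mg/L.
At the second outfall, C = (1.687·2.863 + 0.2580·160.0) / (1.687 + 0.2580) = 23.71 mg/L.

23.7 mg/L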